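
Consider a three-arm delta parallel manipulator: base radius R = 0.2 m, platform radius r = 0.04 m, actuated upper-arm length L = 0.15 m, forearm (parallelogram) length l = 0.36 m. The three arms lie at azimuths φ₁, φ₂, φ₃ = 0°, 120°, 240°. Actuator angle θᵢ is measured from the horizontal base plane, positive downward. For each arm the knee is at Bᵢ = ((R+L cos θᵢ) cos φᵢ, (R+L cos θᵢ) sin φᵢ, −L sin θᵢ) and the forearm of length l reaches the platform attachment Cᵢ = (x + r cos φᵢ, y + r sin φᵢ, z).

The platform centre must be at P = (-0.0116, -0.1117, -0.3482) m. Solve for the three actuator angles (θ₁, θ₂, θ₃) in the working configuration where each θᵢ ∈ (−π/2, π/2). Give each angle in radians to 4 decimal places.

φ1=0.0° → target in arm frame (-0.0116, -0.1117)
  A=0.1716, B=-0.3482, C=(l²−L²−A²−y'²−z²)/(2L)=-0.1869
  √(A²+B²)=0.3882;  θ1 = -1.1129+2.0731 ≈ 0.9602
rotate P by −φ2: (-0.0909, 0.0659, -0.3482)
  A=0.2509, B=-0.3482, C=(l²−L²−A²−y'²−z²)/(2L)=-0.2715
  √(A²+B²)=0.4292;  θ2 = -0.9463+2.2557 ≈ 1.3094
arm 3 (φ=240.0°): x'=0.1025, y'=0.0458
  A cos θ + B sin θ = C:  0.0575·cos θ + -0.3482·sin θ = -0.0651
  θ3 = atan2(B,A) + arccos(C/0.3529) = 0.3492

θ₁ = 0.9602, θ₂ = 1.3094, θ₃ = 0.3492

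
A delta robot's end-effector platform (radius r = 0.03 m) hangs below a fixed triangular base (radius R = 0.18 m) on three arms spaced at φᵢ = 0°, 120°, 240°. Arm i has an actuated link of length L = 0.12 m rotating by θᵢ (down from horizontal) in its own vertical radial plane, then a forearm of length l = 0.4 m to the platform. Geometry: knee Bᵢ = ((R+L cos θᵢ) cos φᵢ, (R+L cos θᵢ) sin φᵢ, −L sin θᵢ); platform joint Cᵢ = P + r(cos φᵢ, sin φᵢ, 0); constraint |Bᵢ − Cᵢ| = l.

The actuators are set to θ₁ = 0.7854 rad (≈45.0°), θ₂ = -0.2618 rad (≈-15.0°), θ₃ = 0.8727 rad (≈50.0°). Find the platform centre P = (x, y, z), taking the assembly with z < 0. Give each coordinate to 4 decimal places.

S1 = (0.2349·cos0.0°, 0.2349·sin0.0°, -0.0849) = (0.2349, 0.0000, -0.0849)
arm 2 at φ=120.0°: ρ2 = 0.2659;  S2 = (-0.1330, 0.2303, 0.0311)
φ3=240.0°: virtual centre (-0.1136, -0.1967, -0.0919), radius l
subtract pairs → two planes through P
plane₁₂: -0.7356x+0.4606y+0.2318z = 0.0093
det = 0.6103;  x = -0.0043+0.1387z,  y = 0.0134+-0.2817z
quadratic in z: (1.0986)z²+(0.0958)z+(-0.0954)=0, √Δ=0.6547 → z ∈ {-0.3416, 0.2544}; z = -0.3416 (taking z<0)
x = -0.0516, y = 0.1097

(-0.0516, 0.1097, -0.3416)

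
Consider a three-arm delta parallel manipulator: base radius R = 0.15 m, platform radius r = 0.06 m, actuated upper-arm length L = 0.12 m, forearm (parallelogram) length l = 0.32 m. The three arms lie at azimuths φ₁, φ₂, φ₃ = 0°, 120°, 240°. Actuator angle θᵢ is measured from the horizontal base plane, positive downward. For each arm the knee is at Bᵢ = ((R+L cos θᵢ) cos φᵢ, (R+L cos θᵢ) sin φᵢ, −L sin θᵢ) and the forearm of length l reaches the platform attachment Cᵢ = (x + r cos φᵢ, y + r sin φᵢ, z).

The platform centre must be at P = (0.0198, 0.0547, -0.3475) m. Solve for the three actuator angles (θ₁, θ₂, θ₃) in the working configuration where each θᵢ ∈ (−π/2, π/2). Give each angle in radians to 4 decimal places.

φ1=0.0° → target in arm frame (0.0198, 0.0547)
  e−x'=0.0702;  (l²−L²−(e−x')²−y'²−z²)/2L = -0.1695
  θ1 = atan2(B,A) + arccos(C/0.3545) = 0.6978
φ2=120.0° → target in arm frame (0.0375, -0.0445)
  A=0.0525, B=-0.3475, C=(l²−L²−A²−y'²−z²)/(2L)=-0.1562
  γ=atan2(-0.3475,0.0525)=-1.4208;  ψ=arccos(-0.4445)=2.0315;  θ2=γ+ψ≈0.6107
φ3=240.0° → target in arm frame (-0.0573, -0.0102)
  e−x'=0.1473;  (l²−L²−(e−x')²−y'²−z²)/2L = -0.2273
  √(A²+B²)=0.3774;  θ3 = -1.1699+2.2171 ≈ 1.0471

θ₁ = 0.6978, θ₂ = 0.6107, θ₃ = 1.0471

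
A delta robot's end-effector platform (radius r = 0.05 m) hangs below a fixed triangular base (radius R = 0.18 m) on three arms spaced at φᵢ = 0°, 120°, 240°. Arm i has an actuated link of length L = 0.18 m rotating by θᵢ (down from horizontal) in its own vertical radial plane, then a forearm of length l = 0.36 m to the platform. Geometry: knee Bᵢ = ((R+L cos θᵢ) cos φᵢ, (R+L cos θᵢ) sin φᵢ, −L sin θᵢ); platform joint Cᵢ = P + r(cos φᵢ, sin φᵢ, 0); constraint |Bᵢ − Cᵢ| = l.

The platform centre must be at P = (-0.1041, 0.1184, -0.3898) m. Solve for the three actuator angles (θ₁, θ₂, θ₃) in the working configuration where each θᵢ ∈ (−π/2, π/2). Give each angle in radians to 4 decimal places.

θ₁ = 1.3963, θ₂ = 0.3490, θ₃ = 1.2216

rotate P by −φ1: (-0.1041, 0.1184, -0.3898)
  e−x'=0.2341;  (l²−L²−(e−x')²−y'²−z²)/2L = -0.3432
  √(A²+B²)=0.4547;  θ1 = -1.0300+2.4263 ≈ 1.3963
arm 2 (φ=120.0°): x'=0.1546, y'=0.0310
  e−x'=-0.0246;  (l²−L²−(e−x')²−y'²−z²)/2L = -0.1564
  γ=atan2(-0.3898,-0.0246)=-1.6338;  ψ=arccos(-0.4005)=1.9828;  θ2=γ+ψ≈0.3490
rotate P by −φ3: (-0.0505, -0.1494, -0.3898)
  e−x'=0.1805;  (l²−L²−(e−x')²−y'²−z²)/2L = -0.3045
  √(A²+B²)=0.4296;  θ3 = -1.1372+2.3587 ≈ 1.2216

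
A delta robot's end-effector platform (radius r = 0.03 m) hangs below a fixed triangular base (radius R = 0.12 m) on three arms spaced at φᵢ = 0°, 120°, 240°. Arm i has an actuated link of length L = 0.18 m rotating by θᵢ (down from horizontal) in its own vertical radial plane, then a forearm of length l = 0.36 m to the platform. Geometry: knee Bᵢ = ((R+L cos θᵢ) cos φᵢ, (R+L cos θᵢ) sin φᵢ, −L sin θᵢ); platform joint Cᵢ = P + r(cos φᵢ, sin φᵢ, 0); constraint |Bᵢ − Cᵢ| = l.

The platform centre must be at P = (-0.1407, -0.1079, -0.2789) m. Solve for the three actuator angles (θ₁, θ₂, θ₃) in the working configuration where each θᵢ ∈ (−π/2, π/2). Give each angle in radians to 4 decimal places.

arm 1 (φ=0.0°): x'=-0.1407, y'=-0.1079
  A=0.2307, B=-0.2789, C=(l²−L²−A²−y'²−z²)/(2L)=-0.1263
  γ=atan2(-0.2789,0.2307)=-0.8797;  ψ=arccos(-0.3488)=1.9271;  θ1=γ+ψ≈1.0474
arm 2 (φ=120.0°): x'=-0.0231, y'=0.1758
  A=0.1131, B=-0.2789, C=(l²−L²−A²−y'²−z²)/(2L)=-0.0674
  θ2 = atan2(B,A) + arccos(C/0.3010) = 0.6113
φ3=240.0° → target in arm frame (0.1638, -0.0679)
  A cos θ + B sin θ = C:  -0.0738·cos θ + -0.2789·sin θ = 0.0260
  √(A²+B²)=0.2885;  θ3 = -1.8295+1.4806 ≈ -0.3489

θ₁ = 1.0474, θ₂ = 0.6113, θ₃ = -0.3489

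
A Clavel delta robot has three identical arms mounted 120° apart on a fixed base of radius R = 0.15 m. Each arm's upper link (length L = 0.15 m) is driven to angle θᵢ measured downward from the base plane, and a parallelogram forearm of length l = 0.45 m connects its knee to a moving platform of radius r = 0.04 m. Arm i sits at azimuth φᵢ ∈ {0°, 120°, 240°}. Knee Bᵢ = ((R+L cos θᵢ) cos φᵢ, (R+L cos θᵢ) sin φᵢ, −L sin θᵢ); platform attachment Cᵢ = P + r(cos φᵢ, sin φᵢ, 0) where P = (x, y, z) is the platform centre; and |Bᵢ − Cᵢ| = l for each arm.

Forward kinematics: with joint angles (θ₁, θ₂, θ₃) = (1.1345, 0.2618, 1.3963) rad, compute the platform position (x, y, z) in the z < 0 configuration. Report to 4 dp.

(-0.0496, 0.1845, -0.4806)

arm 1 at φ=0.0°: ρ1 = 0.1734;  centre 1 = (0.1734, 0.0000, -0.1359)
centre 2 = (0.2549·cos120.0°, 0.2549·sin120.0°, -0.0388) = (-0.1274, 0.2207, -0.0388)
centre 3 = (0.1360·cos240.0°, 0.1360·sin240.0°, -0.1477) = (-0.0680, -0.1178, -0.1477)
subtract pairs → two planes through P
[-0.6017 0.4415 0.1943]·P = 0.0179;  [-0.4828 -0.2356 -0.0235]·P = -0.0082
det = 0.3549;  x = -0.0017+0.0997z,  y = 0.0383+-0.3042z
quadratic in z: (1.1024)z²+(0.2137)z+(-0.1519)=0, √Δ=0.8459 → z ∈ {-0.4806, 0.2867}; z = -0.4806 (taking z<0)
x = -0.0496, y = 0.1845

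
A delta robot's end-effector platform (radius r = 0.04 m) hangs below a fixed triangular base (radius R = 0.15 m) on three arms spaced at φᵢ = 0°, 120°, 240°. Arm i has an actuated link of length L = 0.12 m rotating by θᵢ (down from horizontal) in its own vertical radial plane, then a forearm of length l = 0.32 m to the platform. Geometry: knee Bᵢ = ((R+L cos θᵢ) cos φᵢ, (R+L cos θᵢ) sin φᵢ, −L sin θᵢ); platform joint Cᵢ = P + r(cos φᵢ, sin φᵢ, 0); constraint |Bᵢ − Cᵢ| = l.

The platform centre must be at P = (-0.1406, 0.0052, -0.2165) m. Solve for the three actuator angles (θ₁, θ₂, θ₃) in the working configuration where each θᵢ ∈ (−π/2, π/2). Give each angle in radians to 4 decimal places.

θ₁ = 1.1348, θ₂ = -0.3486, θ₃ = -0.2621

arm 1 (φ=0.0°): x'=-0.1406, y'=0.0052
  e−x'=0.2506;  (l²−L²−(e−x')²−y'²−z²)/2L = -0.0904
  γ=atan2(-0.2165,0.2506)=-0.7125;  ψ=arccos(-0.2730)=1.8473;  θ1=γ+ψ≈1.1348
rotate P by −φ2: (0.0748, 0.1192, -0.2165)
  e−x'=0.0352;  (l²−L²−(e−x')²−y'²−z²)/2L = 0.1070
  √(A²+B²)=0.2193;  θ2 = -1.4096+1.0610 ≈ -0.3486
arm 3 (φ=240.0°): x'=0.0658, y'=-0.1244
  A cos θ + B sin θ = C:  0.0442·cos θ + -0.2165·sin θ = 0.0988
  √(A²+B²)=0.2210;  θ3 = -1.3694+1.1073 ≈ -0.2621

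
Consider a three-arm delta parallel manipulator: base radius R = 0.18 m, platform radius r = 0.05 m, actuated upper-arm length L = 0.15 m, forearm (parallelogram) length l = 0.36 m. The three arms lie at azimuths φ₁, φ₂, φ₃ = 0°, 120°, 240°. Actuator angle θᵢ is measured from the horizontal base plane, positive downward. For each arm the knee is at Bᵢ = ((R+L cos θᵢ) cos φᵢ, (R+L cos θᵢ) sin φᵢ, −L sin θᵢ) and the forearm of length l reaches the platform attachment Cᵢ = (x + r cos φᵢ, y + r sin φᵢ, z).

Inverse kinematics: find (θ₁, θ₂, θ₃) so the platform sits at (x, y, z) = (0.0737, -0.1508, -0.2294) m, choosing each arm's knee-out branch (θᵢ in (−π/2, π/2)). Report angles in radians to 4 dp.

arm 1 (φ=0.0°): x'=0.0737, y'=-0.1508
  A=0.0563, B=-0.2294, C=(l²−L²−A²−y'²−z²)/(2L)=0.0952
  γ=atan2(-0.2294,0.0563)=-1.3301;  ψ=arccos(0.4031)=1.1559;  θ1=γ+ψ≈-0.1742
φ2=120.0° → target in arm frame (-0.1674, 0.0116)
  A=0.2974, B=-0.2294, C=(l²−L²−A²−y'²−z²)/(2L)=-0.1138
  θ2 = atan2(B,A) + arccos(C/0.3756) = 1.2216
φ3=240.0° → target in arm frame (0.0937, 0.1392)
  A cos θ + B sin θ = C:  0.0363·cos θ + -0.2294·sin θ = 0.1126
  θ3 = atan2(B,A) + arccos(C/0.2322) = -0.3494

θ₁ = -0.1742, θ₂ = 1.2216, θ₃ = -0.3494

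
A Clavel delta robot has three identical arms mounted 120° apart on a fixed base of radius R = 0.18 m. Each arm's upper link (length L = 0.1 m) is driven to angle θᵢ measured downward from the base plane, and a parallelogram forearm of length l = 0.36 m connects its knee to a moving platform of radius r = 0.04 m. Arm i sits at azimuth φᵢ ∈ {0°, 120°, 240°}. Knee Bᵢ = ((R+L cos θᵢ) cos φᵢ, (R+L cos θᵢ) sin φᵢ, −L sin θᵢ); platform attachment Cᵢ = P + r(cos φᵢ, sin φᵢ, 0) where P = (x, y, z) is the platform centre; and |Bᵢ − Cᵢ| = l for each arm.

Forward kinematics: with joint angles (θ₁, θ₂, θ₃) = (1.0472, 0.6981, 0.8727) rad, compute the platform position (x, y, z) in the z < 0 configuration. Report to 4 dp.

(-0.0297, 0.0168, -0.3713)

arm 1 at φ=0.0°: (R−r)+L cos θ1 = 0.1900;  O1 = (0.1900, 0.0000, -0.0866)
φ2=120.0°: virtual centre (-0.1083, 0.1876, -0.0643), radius l
arm 3 at φ=240.0°: (R−r)+L cos θ3 = 0.2043;  O3 = (-0.1021, -0.1769, -0.0766)
eliminate P² terms by subtracting sphere 1 from 2 and 3
linear system: -0.5966x+0.3752y = 0.0074−0.0447z; -0.5843x+-0.3538y = 0.0040−0.0200z
det = 0.4303;  x = -0.0096+0.0541z,  y = 0.0046+-0.0329z
sphere 1 gives Az²+Bz+C=0 with A=1.0040, B=0.1513, C=-0.0822;  B²−4AC=0.3531;  roots -0.3713, 0.2206;  negative root z = -0.3713
x = -0.0297, y = 0.0168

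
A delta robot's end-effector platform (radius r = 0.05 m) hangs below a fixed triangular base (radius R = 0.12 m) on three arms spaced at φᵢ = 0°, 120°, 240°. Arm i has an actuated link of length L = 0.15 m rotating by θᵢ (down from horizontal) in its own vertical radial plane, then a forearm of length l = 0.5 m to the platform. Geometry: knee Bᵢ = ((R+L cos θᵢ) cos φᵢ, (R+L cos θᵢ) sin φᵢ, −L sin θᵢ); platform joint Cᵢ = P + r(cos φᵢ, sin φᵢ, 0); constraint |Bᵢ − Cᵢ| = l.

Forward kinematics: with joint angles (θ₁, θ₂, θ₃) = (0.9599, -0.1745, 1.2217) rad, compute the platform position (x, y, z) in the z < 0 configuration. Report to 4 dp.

(-0.0829, 0.2743, -0.4659)

arm 1 at φ=0.0°: ρ1 = 0.1560;  S1 = (0.1560, 0.0000, -0.1229)
S2 = (0.2177·cos120.0°, 0.2177·sin120.0°, 0.0260) = (-0.1089, 0.1886, 0.0260)
S3 = (0.1213·cos240.0°, 0.1213·sin240.0°, -0.1410) = (-0.0607, -0.1051, -0.1410)
|S₂|²−|S₁|² = 0.0086;  |S₃|²−|S₁|² = -0.0049
[-0.5298 0.3771 0.2978]·P = 0.0086;  [-0.4334 -0.2101 -0.0362]·P = -0.0049
Cramer: x(z) = 0.0001+0.1781z;  y(z) = 0.0230-0.5395z
quadratic in z: (1.3228)z²+(0.1654)z+(-0.2100)=0, √Δ=1.0671 → z ∈ {-0.4659, 0.3409}; z = -0.4659 (taking z<0)
x = -0.0829, y = 0.2743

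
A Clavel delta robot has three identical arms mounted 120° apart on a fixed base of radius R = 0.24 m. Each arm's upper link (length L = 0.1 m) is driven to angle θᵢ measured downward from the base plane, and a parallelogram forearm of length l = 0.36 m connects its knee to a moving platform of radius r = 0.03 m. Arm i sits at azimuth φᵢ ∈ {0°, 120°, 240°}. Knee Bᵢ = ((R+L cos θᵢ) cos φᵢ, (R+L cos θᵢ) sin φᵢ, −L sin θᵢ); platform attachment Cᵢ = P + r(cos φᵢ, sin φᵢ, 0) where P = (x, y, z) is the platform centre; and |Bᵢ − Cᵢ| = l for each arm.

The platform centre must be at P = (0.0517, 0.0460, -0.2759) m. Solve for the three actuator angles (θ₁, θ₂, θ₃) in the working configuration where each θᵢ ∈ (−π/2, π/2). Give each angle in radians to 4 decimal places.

arm 1 (φ=0.0°): x'=0.0517, y'=0.0460
  A cos θ + B sin θ = C:  0.1583·cos θ + -0.2759·sin θ = 0.0815
  √(A²+B²)=0.3181;  θ1 = -1.0499+1.3116 ≈ 0.2617
arm 2 (φ=120.0°): x'=0.0140, y'=-0.0678
  A cos θ + B sin θ = C:  0.1960·cos θ + -0.2759·sin θ = 0.0023
  θ2 = atan2(B,A) + arccos(C/0.3384) = 0.6108
φ3=240.0° → target in arm frame (-0.0657, 0.0218)
  e−x'=0.2757;  (l²−L²−(e−x')²−y'²−z²)/2L = -0.1650
  θ3 = atan2(B,A) + arccos(C/0.3900) = 1.2218

θ₁ = 0.2617, θ₂ = 0.6108, θ₃ = 1.2218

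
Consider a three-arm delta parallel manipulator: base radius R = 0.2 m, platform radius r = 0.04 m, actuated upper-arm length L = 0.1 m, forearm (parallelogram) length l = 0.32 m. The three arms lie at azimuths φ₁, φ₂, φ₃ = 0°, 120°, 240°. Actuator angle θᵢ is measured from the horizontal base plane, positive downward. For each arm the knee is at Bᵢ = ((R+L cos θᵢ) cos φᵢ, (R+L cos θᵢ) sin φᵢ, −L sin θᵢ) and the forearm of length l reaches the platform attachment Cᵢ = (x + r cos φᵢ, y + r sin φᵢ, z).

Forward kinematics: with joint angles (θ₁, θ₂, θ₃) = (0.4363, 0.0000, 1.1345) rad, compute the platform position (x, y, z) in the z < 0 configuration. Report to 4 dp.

φ1=0.0°: virtual centre (0.2506, 0.0000, -0.0423), radius l
centre 2 = (0.2600·cos120.0°, 0.2600·sin120.0°, 0.0000) = (-0.1300, 0.2252, 0.0000)
arm 3 at φ=240.0°: e+L cos θ3 = 0.2023;  centre 3 = (-0.1011, -0.1752, -0.0906)
eliminate P² terms by subtracting sphere 1 from 2 and 3
[-0.7613 0.4503 0.0845]·P = 0.0030;  [-0.7035 -0.3503 -0.0967]·P = -0.0155
Cramer: x(z) = 0.0101-0.0239z;  y(z) = 0.0238-0.2281z
quadratic in z: (1.0526)z²+(0.0852)z+(-0.0422)=0, √Δ=0.4301 → z ∈ {-0.2448, 0.1639}; z = -0.2448 (taking z<0)
x = 0.0160, y = 0.0796

(0.0160, 0.0796, -0.2448)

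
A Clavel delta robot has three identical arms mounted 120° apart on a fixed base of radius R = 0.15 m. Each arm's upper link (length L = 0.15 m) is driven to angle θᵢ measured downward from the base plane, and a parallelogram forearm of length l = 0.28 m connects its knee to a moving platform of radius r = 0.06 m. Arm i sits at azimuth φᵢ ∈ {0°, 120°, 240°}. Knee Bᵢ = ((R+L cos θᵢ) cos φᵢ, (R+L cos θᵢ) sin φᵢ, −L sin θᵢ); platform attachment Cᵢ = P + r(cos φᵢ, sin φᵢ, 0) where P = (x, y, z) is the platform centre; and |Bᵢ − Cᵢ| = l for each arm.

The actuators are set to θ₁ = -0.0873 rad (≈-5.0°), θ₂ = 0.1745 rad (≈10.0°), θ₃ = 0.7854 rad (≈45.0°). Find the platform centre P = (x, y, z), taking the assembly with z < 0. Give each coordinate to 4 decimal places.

φ1=0.0°: virtual centre (0.2394, 0.0000, 0.0131), radius l
φ2=120.0°: virtual centre (-0.1189, 0.2059, -0.0260), radius l
centre 3 = (0.1961·cos240.0°, 0.1961·sin240.0°, -0.1061) = (-0.0980, -0.1698, -0.1061)
|centre ₂|²−|centre ₁|² = -0.0003;  |centre ₃|²−|centre ₁|² = -0.0078
plane₁₂: -0.7166x+0.4117y+-0.0782z = -0.0003
det = 0.5212;  x = 0.0064+-0.2392z,  y = 0.0103+-0.2263z
quadratic in z: (1.1084)z²+(0.0807)z+(-0.0238)=0, √Δ=0.3347 → z ∈ {-0.1874, 0.1146}; z = -0.1874 (taking z<0)
x = 0.0512, y = 0.0527

(0.0512, 0.0527, -0.1874)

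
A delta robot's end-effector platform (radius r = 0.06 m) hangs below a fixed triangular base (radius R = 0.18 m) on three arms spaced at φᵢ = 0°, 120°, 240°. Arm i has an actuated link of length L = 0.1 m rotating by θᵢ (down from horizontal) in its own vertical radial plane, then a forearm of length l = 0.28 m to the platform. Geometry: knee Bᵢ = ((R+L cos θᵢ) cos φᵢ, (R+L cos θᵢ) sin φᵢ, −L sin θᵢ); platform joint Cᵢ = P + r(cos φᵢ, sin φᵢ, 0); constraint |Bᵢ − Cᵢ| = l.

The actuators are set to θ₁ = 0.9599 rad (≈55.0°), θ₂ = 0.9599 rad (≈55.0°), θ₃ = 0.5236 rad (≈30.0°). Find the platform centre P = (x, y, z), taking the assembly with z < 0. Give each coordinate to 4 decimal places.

(-0.0209, -0.0362, -0.2763)

φ1=0.0°: virtual centre (0.1774, 0.0000, -0.0819), radius l
S2 = (0.1774·cos120.0°, 0.1774·sin120.0°, -0.0819) = (-0.0887, 0.1536, -0.0819)
arm 3 at φ=240.0°: e+L cos θ3 = 0.2066;  S3 = (-0.1033, -0.1789, -0.0500)
|S₂|²−|S₁|² = 0.0000;  |S₃|²−|S₁|² = 0.0070
plane₁₂: -0.5321x+0.3072y+0.0000z = 0.0000
Cramer: x(z) = -0.0059+0.0540z;  y(z) = -0.0103+0.0936z
quadratic in z: (1.0117)z²+(0.1421)z+(-0.0380)=0, √Δ=0.4170 → z ∈ {-0.2763, 0.1359}; z = -0.2763 (taking z<0)
x = -0.0209, y = -0.0362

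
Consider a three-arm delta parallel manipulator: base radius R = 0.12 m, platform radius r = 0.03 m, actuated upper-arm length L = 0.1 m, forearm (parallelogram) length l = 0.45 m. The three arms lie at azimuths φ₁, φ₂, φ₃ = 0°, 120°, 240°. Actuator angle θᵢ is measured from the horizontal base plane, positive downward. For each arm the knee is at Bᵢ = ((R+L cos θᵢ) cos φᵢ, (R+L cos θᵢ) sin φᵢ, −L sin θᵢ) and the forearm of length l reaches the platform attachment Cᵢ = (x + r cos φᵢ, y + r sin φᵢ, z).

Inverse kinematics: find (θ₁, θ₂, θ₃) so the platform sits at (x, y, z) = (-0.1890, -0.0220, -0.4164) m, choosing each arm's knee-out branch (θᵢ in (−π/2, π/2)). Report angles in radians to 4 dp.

rotate P by −φ1: (-0.1890, -0.0220, -0.4164)
  e−x'=0.2790;  (l²−L²−(e−x')²−y'²−z²)/2L = -0.2961
  θ1 = atan2(B,A) + arccos(C/0.5012) = 1.2222
arm 2 (φ=120.0°): x'=0.0754, y'=0.1747
  A=0.0146, B=-0.4164, C=(l²−L²−A²−y'²−z²)/(2L)=-0.0581
  θ2 = atan2(B,A) + arccos(C/0.4167) = 0.1748
φ3=240.0° → target in arm frame (0.1136, -0.1527)
  e−x'=-0.0236;  (l²−L²−(e−x')²−y'²−z²)/2L = -0.0238
  √(A²+B²)=0.4171;  θ3 = -1.6273+1.6278 ≈ 0.0005

θ₁ = 1.2222, θ₂ = 0.1748, θ₃ = 0.0005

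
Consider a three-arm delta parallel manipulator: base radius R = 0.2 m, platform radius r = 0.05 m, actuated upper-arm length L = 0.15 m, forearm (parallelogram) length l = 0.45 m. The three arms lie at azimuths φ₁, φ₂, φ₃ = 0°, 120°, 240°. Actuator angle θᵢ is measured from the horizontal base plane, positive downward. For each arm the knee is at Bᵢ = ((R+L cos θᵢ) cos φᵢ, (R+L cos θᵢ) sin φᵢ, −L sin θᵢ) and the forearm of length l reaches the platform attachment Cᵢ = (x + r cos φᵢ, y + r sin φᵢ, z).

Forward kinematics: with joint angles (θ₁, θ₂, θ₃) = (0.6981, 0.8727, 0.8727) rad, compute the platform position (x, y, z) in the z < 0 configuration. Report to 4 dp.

S1 = (0.2649·cos0.0°, 0.2649·sin0.0°, -0.0964) = (0.2649, 0.0000, -0.0964)
φ2=120.0°: virtual centre (-0.1232, 0.2134, -0.1149), radius l
φ3=240.0°: virtual centre (-0.1232, -0.2134, -0.1149), radius l
eliminate P² terms by subtracting sphere 1 from 2 and 3
plane₁₂: -0.7762x+0.4268y+-0.0370z = -0.0055
Cramer: x(z) = 0.0071-0.0477z;  y(z) = 0.0000+0.0000z
sphere 1 gives Az²+Bz+C=0 with A=1.0023, B=0.2174, C=-0.1268;  B²−4AC=0.5555;  roots -0.4803, 0.2634;  negative root z = -0.4803
x = 0.0300, y = 0.0000

(0.0300, 0.0000, -0.4803)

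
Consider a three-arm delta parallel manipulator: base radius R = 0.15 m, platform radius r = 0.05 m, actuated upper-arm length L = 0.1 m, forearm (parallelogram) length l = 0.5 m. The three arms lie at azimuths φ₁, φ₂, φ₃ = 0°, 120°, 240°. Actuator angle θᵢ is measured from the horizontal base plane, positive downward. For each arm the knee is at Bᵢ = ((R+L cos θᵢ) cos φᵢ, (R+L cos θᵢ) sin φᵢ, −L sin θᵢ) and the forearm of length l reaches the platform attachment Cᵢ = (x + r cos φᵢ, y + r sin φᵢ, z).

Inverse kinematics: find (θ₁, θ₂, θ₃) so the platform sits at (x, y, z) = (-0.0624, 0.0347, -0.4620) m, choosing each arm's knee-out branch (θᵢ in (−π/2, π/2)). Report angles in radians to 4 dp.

φ1=0.0° → target in arm frame (-0.0624, 0.0347)
  A cos θ + B sin θ = C:  0.1624·cos θ + -0.4620·sin θ = -0.0051
  √(A²+B²)=0.4897;  θ1 = -1.2328+1.5812 ≈ 0.3485
φ2=120.0° → target in arm frame (0.0613, 0.0367)
  A cos θ + B sin θ = C:  0.0387·cos θ + -0.4620·sin θ = 0.1185
  √(A²+B²)=0.4636;  θ2 = -1.4871+1.3122 ≈ -0.1749
rotate P by −φ3: (0.0011, -0.0714, -0.4620)
  A cos θ + B sin θ = C:  0.0989·cos θ + -0.4620·sin θ = 0.0584
  √(A²+B²)=0.4725;  θ3 = -1.3600+1.4468 ≈ 0.0868

θ₁ = 0.3485, θ₂ = -0.1749, θ₃ = 0.0868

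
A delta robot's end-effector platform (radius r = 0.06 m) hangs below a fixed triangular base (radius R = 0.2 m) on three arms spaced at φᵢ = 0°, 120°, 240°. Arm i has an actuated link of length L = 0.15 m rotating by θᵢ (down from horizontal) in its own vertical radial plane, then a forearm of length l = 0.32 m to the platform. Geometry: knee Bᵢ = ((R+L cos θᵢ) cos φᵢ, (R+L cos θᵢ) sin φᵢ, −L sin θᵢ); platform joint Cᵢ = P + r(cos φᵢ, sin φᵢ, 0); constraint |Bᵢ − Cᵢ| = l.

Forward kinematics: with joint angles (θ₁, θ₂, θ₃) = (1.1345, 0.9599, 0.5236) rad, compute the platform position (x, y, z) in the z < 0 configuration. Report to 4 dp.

centre 1 = (0.2034·cos0.0°, 0.2034·sin0.0°, -0.1359) = (0.2034, 0.0000, -0.1359)
arm 2 at φ=120.0°: ρ2 = 0.2260;  centre 2 = (-0.1130, 0.1958, -0.1229)
centre 3 = (0.2699·cos240.0°, 0.2699·sin240.0°, -0.0750) = (-0.1350, -0.2337, -0.0750)
eliminate P² terms by subtracting sphere 1 from 2 and 3
plane₁₂: -0.6328x+0.3915y+0.0262z = 0.0063
Cramer: x(z) = -0.0183+0.1069z;  y(z) = -0.0134+0.1060z
quadratic in z: (1.0227)z²+(0.2217)z+(-0.0346)=0, √Δ=0.4367 → z ∈ {-0.3219, 0.1051}; z = -0.3219 (taking z<0)
x = -0.0527, y = -0.0475

(-0.0527, -0.0475, -0.3219)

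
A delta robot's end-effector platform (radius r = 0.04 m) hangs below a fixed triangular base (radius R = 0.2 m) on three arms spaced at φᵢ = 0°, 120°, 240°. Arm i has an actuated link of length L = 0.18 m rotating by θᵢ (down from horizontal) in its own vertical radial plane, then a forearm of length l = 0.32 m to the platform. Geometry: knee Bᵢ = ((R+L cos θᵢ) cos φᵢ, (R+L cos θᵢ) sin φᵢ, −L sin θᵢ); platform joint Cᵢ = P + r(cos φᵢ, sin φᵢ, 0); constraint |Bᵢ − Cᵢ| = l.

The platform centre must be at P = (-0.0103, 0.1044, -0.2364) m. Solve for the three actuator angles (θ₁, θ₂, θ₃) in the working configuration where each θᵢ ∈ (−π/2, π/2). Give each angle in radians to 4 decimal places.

rotate P by −φ1: (-0.0103, 0.1044, -0.2364)
  A=0.1703, B=-0.2364, C=(l²−L²−A²−y'²−z²)/(2L)=-0.0716
  θ1 = atan2(B,A) + arccos(C/0.2914) = 0.8727
φ2=120.0° → target in arm frame (0.0956, -0.0433)
  A cos θ + B sin θ = C:  0.0644·cos θ + -0.2364·sin θ = 0.0225
  √(A²+B²)=0.2450;  θ2 = -1.3047+1.4790 ≈ 0.1743
φ3=240.0° → target in arm frame (-0.0853, -0.0611)
  e−x'=0.2453;  (l²−L²−(e−x')²−y'²−z²)/2L = -0.1383
  √(A²+B²)=0.3406;  θ3 = -0.7670+1.9887 ≈ 1.2217

θ₁ = 0.8727, θ₂ = 0.1743, θ₃ = 1.2217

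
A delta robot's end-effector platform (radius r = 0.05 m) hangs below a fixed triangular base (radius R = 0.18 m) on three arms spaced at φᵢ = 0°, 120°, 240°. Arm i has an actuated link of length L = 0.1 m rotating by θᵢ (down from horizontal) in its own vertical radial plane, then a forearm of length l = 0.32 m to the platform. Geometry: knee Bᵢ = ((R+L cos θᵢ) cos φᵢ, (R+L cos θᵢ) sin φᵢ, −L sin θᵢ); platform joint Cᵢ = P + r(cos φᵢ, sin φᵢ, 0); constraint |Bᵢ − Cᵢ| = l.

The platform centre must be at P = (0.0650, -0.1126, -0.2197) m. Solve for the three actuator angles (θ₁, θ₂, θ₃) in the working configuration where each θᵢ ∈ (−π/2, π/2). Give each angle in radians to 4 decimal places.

rotate P by −φ1: (0.0650, -0.1126, -0.2197)
  e−x'=0.0650;  (l²−L²−(e−x')²−y'²−z²)/2L = 0.1361
  γ=atan2(-0.2197,0.0650)=-1.2831;  ψ=arccos(0.5942)=0.9345;  θ1=γ+ψ≈-0.3486
φ2=120.0° → target in arm frame (-0.1300, 0.0000)
  A=0.2600, B=-0.2197, C=(l²−L²−A²−y'²−z²)/(2L)=-0.1174
  √(A²+B²)=0.3404;  θ2 = -0.7016+1.9228 ≈ 1.2213
rotate P by −φ3: (0.0650, 0.1126, -0.2197)
  e−x'=0.0650;  (l²−L²−(e−x')²−y'²−z²)/2L = 0.1362
  √(A²+B²)=0.2291;  θ3 = -1.2832+0.9344 ≈ -0.3488

θ₁ = -0.3486, θ₂ = 1.2213, θ₃ = -0.3488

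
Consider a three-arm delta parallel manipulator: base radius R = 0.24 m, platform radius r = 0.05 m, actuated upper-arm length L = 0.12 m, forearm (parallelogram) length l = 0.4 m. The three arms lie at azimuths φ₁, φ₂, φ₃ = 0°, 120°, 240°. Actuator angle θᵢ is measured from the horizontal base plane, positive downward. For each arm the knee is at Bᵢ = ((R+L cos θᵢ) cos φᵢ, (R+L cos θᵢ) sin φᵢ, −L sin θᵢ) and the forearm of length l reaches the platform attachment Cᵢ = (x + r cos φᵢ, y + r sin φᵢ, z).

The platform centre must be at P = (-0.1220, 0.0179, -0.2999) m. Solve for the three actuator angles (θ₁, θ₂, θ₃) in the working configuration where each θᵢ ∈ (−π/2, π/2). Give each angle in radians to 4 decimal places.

arm 1 (φ=0.0°): x'=-0.1220, y'=0.0179
  A cos θ + B sin θ = C:  0.3120·cos θ + -0.2999·sin θ = -0.1750
  √(A²+B²)=0.4328;  θ1 = -0.7656+1.9871 ≈ 1.2215
rotate P by −φ2: (0.0765, 0.0967, -0.2999)
  A=0.1135, B=-0.2999, C=(l²−L²−A²−y'²−z²)/(2L)=0.1393
  γ=atan2(-0.2999,0.1135)=-1.2090;  ψ=arccos(0.4343)=1.1215;  θ2=γ+ψ≈-0.0875
arm 3 (φ=240.0°): x'=0.0455, y'=-0.1146
  A cos θ + B sin θ = C:  0.1445·cos θ + -0.2999·sin θ = 0.0902
  γ=atan2(-0.2999,0.1445)=-1.1218;  ψ=arccos(0.2709)=1.2965;  θ3=γ+ψ≈0.1747

θ₁ = 1.2215, θ₂ = -0.0875, θ₃ = 0.1747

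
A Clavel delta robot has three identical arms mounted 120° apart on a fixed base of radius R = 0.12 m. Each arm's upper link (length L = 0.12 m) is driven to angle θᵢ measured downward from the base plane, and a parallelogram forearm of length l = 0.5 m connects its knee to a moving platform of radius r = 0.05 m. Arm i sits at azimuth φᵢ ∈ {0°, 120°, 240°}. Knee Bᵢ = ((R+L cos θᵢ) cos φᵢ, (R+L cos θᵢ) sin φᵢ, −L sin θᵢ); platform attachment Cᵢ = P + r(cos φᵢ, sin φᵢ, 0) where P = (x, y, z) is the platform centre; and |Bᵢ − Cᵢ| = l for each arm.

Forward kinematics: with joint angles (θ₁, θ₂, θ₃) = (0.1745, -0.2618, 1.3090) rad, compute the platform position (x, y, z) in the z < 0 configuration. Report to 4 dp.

O1 = (0.1882·cos0.0°, 0.1882·sin0.0°, -0.0208) = (0.1882, 0.0000, -0.0208)
φ2=120.0°: virtual centre (-0.0930, 0.1610, 0.0311), radius l
φ3=240.0°: virtual centre (-0.0505, -0.0875, -0.1159), radius l
|O₂|²−|O₁|² = -0.0003;  |O₃|²−|O₁|² = -0.0122
linear system: -0.5623x+0.3220y = -0.0003−0.1038z; -0.4774x+-0.1750y = -0.0122−-0.1902z
Cramer: x(z) = 0.0158-0.1708z;  y(z) = 0.0266-0.6205z
sphere 1 gives Az²+Bz+C=0 with A=1.4142, B=0.0675, C=-0.2191;  B²−4AC=1.2442;  roots -0.4182, 0.3705;  negative root z = -0.4182
x = 0.0872, y = 0.2861

(0.0872, 0.2861, -0.4182)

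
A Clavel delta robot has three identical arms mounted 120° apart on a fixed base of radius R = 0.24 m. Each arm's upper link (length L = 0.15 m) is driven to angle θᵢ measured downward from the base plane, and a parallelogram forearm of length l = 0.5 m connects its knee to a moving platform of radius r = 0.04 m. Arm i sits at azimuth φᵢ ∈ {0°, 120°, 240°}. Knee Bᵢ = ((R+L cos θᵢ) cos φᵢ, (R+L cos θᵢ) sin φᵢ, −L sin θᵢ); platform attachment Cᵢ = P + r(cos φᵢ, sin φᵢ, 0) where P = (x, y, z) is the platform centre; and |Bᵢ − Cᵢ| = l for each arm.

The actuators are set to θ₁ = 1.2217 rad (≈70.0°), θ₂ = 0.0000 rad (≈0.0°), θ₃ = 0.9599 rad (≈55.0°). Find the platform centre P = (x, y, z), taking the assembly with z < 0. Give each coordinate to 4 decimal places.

(-0.1138, 0.1194, -0.4610)

arm 1 at φ=0.0°: (R−r)+L cos θ1 = 0.2513;  O1 = (0.2513, 0.0000, -0.1410)
arm 2 at φ=120.0°: (R−r)+L cos θ2 = 0.3500;  O2 = (-0.1750, 0.3031, 0.0000)
O3 = (0.2860·cos240.0°, 0.2860·sin240.0°, -0.1229) = (-0.1430, -0.2477, -0.1229)
eliminate P² terms by subtracting sphere 1 from 2 and 3
[-0.8526 0.6062 0.2819]·P = 0.0395;  [-0.7887 -0.4954 0.0362]·P = 0.0139
Cramer: x(z) = -0.0311+0.1794z;  y(z) = 0.0214-0.2126z
into |P−O₁|² = l²: 1.0774z² + 0.1715z + -0.1499 = 0;  Δ = 0.6756;  z = -0.4610 or 0.3019 → z<0 root = -0.4610
x = -0.1138, y = 0.1194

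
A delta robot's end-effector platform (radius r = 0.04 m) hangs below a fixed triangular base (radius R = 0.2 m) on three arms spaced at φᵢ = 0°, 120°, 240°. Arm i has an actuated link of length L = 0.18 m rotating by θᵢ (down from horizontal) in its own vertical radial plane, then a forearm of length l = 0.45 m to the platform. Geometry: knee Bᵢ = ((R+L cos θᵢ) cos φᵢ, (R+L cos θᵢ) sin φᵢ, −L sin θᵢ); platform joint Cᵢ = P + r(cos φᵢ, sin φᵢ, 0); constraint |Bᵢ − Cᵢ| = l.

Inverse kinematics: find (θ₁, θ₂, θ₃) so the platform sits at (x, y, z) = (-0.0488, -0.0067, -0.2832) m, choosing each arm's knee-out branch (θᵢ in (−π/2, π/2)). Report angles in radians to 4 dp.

θ₁ = 0.2615, θ₂ = -0.1744, θ₃ = -0.2620

φ1=0.0° → target in arm frame (-0.0488, -0.0067)
  A=0.2088, B=-0.2832, C=(l²−L²−A²−y'²−z²)/(2L)=0.1285
  √(A²+B²)=0.3519;  θ1 = -0.9355+1.1970 ≈ 0.2615
rotate P by −φ2: (0.0186, 0.0456, -0.2832)
  A=0.1414, B=-0.2832, C=(l²−L²−A²−y'²−z²)/(2L)=0.1884
  γ=atan2(-0.2832,0.1414)=-1.1077;  ψ=arccos(0.5952)=0.9333;  θ2=γ+ψ≈-0.1744
rotate P by −φ3: (0.0302, -0.0389, -0.2832)
  e−x'=0.1298;  (l²−L²−(e−x')²−y'²−z²)/2L = 0.1987
  θ3 = atan2(B,A) + arccos(C/0.3115) = -0.2620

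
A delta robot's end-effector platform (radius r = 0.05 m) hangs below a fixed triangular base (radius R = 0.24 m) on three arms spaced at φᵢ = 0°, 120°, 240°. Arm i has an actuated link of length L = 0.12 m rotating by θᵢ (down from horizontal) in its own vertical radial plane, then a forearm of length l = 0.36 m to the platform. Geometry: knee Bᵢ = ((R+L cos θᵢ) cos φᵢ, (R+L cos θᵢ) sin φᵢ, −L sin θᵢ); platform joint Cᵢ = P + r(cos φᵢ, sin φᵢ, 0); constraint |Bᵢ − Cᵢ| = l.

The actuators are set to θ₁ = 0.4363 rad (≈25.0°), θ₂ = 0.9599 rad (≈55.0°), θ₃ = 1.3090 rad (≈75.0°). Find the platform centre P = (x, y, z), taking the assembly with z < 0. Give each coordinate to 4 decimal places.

(0.0723, 0.0345, -0.3284)

arm 1 at φ=0.0°: ρ1 = 0.2988;  centre 1 = (0.2988, 0.0000, -0.0507)
centre 2 = (0.2588·cos120.0°, 0.2588·sin120.0°, -0.0983) = (-0.1294, 0.2242, -0.0983)
φ3=240.0°: virtual centre (-0.1105, -0.1914, -0.1159), radius l
|centre ₂|²−|centre ₁|² = -0.0152;  |centre ₃|²−|centre ₁|² = -0.0295
[-0.8563 0.4483 -0.0952]·P = -0.0152;  [-0.8186 -0.3829 -0.1304]·P = -0.0295
Cramer: x(z) = 0.0274-0.1366z;  y(z) = 0.0185-0.0486z
sphere 1 gives Az²+Bz+C=0 with A=1.0210, B=0.1737, C=-0.0531;  B²−4AC=0.2469;  roots -0.3284, 0.1582;  negative root z = -0.3284
x = 0.0723, y = 0.0345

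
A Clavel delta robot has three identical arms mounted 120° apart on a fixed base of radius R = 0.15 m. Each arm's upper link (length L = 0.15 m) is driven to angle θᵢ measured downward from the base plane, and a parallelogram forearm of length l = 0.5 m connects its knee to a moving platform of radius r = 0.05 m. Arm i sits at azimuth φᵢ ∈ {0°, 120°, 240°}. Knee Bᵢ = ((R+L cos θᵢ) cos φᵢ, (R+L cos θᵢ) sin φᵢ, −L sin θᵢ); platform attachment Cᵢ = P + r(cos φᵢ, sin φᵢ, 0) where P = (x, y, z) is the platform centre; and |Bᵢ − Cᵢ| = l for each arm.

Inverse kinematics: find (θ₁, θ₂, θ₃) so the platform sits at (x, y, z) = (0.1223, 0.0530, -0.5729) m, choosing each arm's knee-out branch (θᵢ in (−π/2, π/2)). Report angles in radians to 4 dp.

θ₁ = 0.6106, θ₂ = 1.0470, θ₃ = 1.3086

φ1=0.0° → target in arm frame (0.1223, 0.0530)
  A cos θ + B sin θ = C:  -0.0223·cos θ + -0.5729·sin θ = -0.3467
  γ=atan2(-0.5729,-0.0223)=-1.6097;  ψ=arccos(-0.6048)=2.2203;  θ1=γ+ψ≈0.6106
arm 2 (φ=120.0°): x'=-0.0153, y'=-0.1324
  A cos θ + B sin θ = C:  0.1153·cos θ + -0.5729·sin θ = -0.4384
  θ2 = atan2(B,A) + arccos(C/0.5844) = 1.0470
φ3=240.0° → target in arm frame (-0.1070, 0.0794)
  e−x'=0.2070;  (l²−L²−(e−x')²−y'²−z²)/2L = -0.4996
  γ=atan2(-0.5729,0.2070)=-1.2240;  ψ=arccos(-0.8202)=2.5325;  θ3=γ+ψ≈1.3086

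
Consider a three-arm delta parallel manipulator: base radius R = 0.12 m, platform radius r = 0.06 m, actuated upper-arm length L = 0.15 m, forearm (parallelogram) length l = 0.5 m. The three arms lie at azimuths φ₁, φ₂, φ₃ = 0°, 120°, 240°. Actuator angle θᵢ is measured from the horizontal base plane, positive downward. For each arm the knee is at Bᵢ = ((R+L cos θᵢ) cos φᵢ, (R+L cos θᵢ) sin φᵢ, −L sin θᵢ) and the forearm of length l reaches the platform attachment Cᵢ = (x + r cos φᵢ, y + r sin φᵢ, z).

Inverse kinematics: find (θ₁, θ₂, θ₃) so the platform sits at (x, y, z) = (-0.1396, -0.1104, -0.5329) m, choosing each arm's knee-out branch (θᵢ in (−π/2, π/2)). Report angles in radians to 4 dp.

θ₁ = 1.0472, θ₂ = 0.7855, θ₃ = 0.2617

arm 1 (φ=0.0°): x'=-0.1396, y'=-0.1104
  e−x'=0.1996;  (l²−L²−(e−x')²−y'²−z²)/2L = -0.3617
  √(A²+B²)=0.5691;  θ1 = -1.2124+2.2596 ≈ 1.0472
rotate P by −φ2: (-0.0258, 0.1761, -0.5329)
  e−x'=0.0858;  (l²−L²−(e−x')²−y'²−z²)/2L = -0.3162
  γ=atan2(-0.5329,0.0858)=-1.4111;  ψ=arccos(-0.5858)=2.1966;  θ2=γ+ψ≈0.7855
φ3=240.0° → target in arm frame (0.1654, -0.0657)
  A cos θ + B sin θ = C:  -0.1054·cos θ + -0.5329·sin θ = -0.2397
  √(A²+B²)=0.5432;  θ3 = -1.7661+2.0278 ≈ 0.2617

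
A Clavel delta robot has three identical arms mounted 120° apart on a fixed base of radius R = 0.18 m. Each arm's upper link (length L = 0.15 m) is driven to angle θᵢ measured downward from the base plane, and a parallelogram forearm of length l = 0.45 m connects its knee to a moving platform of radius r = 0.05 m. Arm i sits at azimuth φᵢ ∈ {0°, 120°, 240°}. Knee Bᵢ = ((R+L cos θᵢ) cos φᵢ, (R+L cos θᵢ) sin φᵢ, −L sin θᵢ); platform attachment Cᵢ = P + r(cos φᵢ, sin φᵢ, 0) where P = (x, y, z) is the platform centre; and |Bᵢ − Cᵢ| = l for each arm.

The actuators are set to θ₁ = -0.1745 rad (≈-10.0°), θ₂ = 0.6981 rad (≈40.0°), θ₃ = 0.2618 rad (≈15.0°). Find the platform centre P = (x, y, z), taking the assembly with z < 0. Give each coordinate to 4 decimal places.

(0.0951, -0.0605, -0.3807)

φ1=0.0°: virtual centre (0.2777, 0.0000, 0.0260), radius l
S2 = (0.2449·cos120.0°, 0.2449·sin120.0°, -0.0964) = (-0.1225, 0.2121, -0.0964)
arm 3 at φ=240.0°: e+L cos θ3 = 0.2749;  S3 = (-0.1374, -0.2381, -0.0388)
subtract pairs → two planes through P
plane₁₂: -0.8004x+0.4242y+-0.2449z = -0.0085
det = 0.7333;  x = 0.0060+-0.2341z,  y = -0.0089+0.1357z
quadratic in z: (1.0732)z²+(0.0727)z+(-0.1279)=0, √Δ=0.7445 → z ∈ {-0.3807, 0.3130}; z = -0.3807 (taking z<0)
x = 0.0951, y = -0.0605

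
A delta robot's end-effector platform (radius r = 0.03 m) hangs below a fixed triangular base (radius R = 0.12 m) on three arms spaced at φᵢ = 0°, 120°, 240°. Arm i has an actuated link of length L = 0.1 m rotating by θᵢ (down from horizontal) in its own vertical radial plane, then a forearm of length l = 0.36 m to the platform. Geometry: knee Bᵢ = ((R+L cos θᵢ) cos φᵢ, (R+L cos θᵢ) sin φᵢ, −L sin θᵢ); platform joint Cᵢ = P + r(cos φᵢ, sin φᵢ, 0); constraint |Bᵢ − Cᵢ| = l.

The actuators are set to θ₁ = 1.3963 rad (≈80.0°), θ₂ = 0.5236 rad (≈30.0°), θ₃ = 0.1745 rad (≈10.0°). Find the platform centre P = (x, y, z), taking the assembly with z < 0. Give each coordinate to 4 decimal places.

arm 1 at φ=0.0°: ρ1 = 0.1074;  S1 = (0.1074, 0.0000, -0.0985)
S2 = (0.1766·cos120.0°, 0.1766·sin120.0°, -0.0500) = (-0.0883, 0.1529, -0.0500)
arm 3 at φ=240.0°: ρ3 = 0.1885;  S3 = (-0.0942, -0.1632, -0.0174)
subtract pairs → two planes through P
linear system: -0.3913x+0.3059y = 0.0125−0.0970z; -0.4032x+-0.3265y = 0.0146−0.1622z
Cramer: x(z) = -0.0340+0.3237z;  y(z) = -0.0027+0.0971z
into |P−S₁|² = l²: 1.1142z² + 0.1049z + -0.0999 = 0;  Δ = 0.4563;  z = -0.3502 or 0.2560 → z<0 root = -0.3502
x = -0.1474, y = -0.0368

(-0.1474, -0.0368, -0.3502)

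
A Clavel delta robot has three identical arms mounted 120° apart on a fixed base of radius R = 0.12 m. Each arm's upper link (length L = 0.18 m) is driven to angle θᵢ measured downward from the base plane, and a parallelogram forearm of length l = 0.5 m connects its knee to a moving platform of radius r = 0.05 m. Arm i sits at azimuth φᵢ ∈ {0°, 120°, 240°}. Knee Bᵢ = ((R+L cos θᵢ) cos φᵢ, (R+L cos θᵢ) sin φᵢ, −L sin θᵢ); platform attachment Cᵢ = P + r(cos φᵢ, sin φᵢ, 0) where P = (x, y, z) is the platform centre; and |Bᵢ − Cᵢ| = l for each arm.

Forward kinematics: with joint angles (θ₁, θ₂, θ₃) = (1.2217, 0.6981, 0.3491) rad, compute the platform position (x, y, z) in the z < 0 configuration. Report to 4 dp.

(-0.1999, -0.0726, -0.5364)

φ1=0.0°: virtual centre (0.1316, 0.0000, -0.1691), radius l
arm 2 at φ=120.0°: e+L cos θ2 = 0.2079;  S2 = (-0.1039, 0.1800, -0.1157)
S3 = (0.2391·cos240.0°, 0.2391·sin240.0°, -0.0616) = (-0.1196, -0.2071, -0.0616)
subtract pairs → two planes through P
plane₁₂: -0.4710x+0.3601y+0.1069z = 0.0107
Cramer: x(z) = -0.0262+0.3238z;  y(z) = -0.0046+0.1267z
sphere 1 gives Az²+Bz+C=0 with A=1.1209, B=0.2349, C=-0.1965;  B²−4AC=0.9362;  roots -0.5364, 0.3268;  negative root z = -0.5364
x = -0.1999, y = -0.0726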